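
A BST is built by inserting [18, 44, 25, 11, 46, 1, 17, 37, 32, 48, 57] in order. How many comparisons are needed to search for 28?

Search path for 28: 18 -> 44 -> 25 -> 37 -> 32
Found: False
Comparisons: 5


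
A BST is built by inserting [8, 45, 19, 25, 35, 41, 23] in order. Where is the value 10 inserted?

Starting tree (level order): [8, None, 45, 19, None, None, 25, 23, 35, None, None, None, 41]
Insertion path: 8 -> 45 -> 19
Result: insert 10 as left child of 19
Final tree (level order): [8, None, 45, 19, None, 10, 25, None, None, 23, 35, None, None, None, 41]


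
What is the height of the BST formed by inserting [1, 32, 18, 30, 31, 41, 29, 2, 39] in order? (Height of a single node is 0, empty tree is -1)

Insertion order: [1, 32, 18, 30, 31, 41, 29, 2, 39]
Tree (level-order array): [1, None, 32, 18, 41, 2, 30, 39, None, None, None, 29, 31]
Compute height bottom-up (empty subtree = -1):
  height(2) = 1 + max(-1, -1) = 0
  height(29) = 1 + max(-1, -1) = 0
  height(31) = 1 + max(-1, -1) = 0
  height(30) = 1 + max(0, 0) = 1
  height(18) = 1 + max(0, 1) = 2
  height(39) = 1 + max(-1, -1) = 0
  height(41) = 1 + max(0, -1) = 1
  height(32) = 1 + max(2, 1) = 3
  height(1) = 1 + max(-1, 3) = 4
Height = 4


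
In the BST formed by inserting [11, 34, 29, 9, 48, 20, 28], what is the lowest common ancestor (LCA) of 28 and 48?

Tree insertion order: [11, 34, 29, 9, 48, 20, 28]
Tree (level-order array): [11, 9, 34, None, None, 29, 48, 20, None, None, None, None, 28]
In a BST, the LCA of p=28, q=48 is the first node v on the
root-to-leaf path with p <= v <= q (go left if both < v, right if both > v).
Walk from root:
  at 11: both 28 and 48 > 11, go right
  at 34: 28 <= 34 <= 48, this is the LCA
LCA = 34


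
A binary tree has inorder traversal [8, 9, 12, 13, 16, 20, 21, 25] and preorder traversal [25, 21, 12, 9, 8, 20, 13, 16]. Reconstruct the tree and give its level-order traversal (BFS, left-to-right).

Inorder:  [8, 9, 12, 13, 16, 20, 21, 25]
Preorder: [25, 21, 12, 9, 8, 20, 13, 16]
Algorithm: preorder visits root first, so consume preorder in order;
for each root, split the current inorder slice at that value into
left-subtree inorder and right-subtree inorder, then recurse.
Recursive splits:
  root=25; inorder splits into left=[8, 9, 12, 13, 16, 20, 21], right=[]
  root=21; inorder splits into left=[8, 9, 12, 13, 16, 20], right=[]
  root=12; inorder splits into left=[8, 9], right=[13, 16, 20]
  root=9; inorder splits into left=[8], right=[]
  root=8; inorder splits into left=[], right=[]
  root=20; inorder splits into left=[13, 16], right=[]
  root=13; inorder splits into left=[], right=[16]
  root=16; inorder splits into left=[], right=[]
Reconstructed level-order: [25, 21, 12, 9, 20, 8, 13, 16]


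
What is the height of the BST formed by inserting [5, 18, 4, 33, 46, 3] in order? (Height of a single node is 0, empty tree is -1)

Insertion order: [5, 18, 4, 33, 46, 3]
Tree (level-order array): [5, 4, 18, 3, None, None, 33, None, None, None, 46]
Compute height bottom-up (empty subtree = -1):
  height(3) = 1 + max(-1, -1) = 0
  height(4) = 1 + max(0, -1) = 1
  height(46) = 1 + max(-1, -1) = 0
  height(33) = 1 + max(-1, 0) = 1
  height(18) = 1 + max(-1, 1) = 2
  height(5) = 1 + max(1, 2) = 3
Height = 3


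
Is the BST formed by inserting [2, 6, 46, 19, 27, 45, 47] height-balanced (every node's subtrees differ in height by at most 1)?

Tree (level-order array): [2, None, 6, None, 46, 19, 47, None, 27, None, None, None, 45]
Definition: a tree is height-balanced if, at every node, |h(left) - h(right)| <= 1 (empty subtree has height -1).
Bottom-up per-node check:
  node 45: h_left=-1, h_right=-1, diff=0 [OK], height=0
  node 27: h_left=-1, h_right=0, diff=1 [OK], height=1
  node 19: h_left=-1, h_right=1, diff=2 [FAIL (|-1-1|=2 > 1)], height=2
  node 47: h_left=-1, h_right=-1, diff=0 [OK], height=0
  node 46: h_left=2, h_right=0, diff=2 [FAIL (|2-0|=2 > 1)], height=3
  node 6: h_left=-1, h_right=3, diff=4 [FAIL (|-1-3|=4 > 1)], height=4
  node 2: h_left=-1, h_right=4, diff=5 [FAIL (|-1-4|=5 > 1)], height=5
Node 19 violates the condition: |-1 - 1| = 2 > 1.
Result: Not balanced


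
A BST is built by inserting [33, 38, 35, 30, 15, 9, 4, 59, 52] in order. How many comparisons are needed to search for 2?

Search path for 2: 33 -> 30 -> 15 -> 9 -> 4
Found: False
Comparisons: 5


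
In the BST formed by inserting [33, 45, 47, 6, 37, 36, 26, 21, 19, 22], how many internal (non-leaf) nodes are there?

Tree built from: [33, 45, 47, 6, 37, 36, 26, 21, 19, 22]
Tree (level-order array): [33, 6, 45, None, 26, 37, 47, 21, None, 36, None, None, None, 19, 22]
Rule: An internal node has at least one child.
Per-node child counts:
  node 33: 2 child(ren)
  node 6: 1 child(ren)
  node 26: 1 child(ren)
  node 21: 2 child(ren)
  node 19: 0 child(ren)
  node 22: 0 child(ren)
  node 45: 2 child(ren)
  node 37: 1 child(ren)
  node 36: 0 child(ren)
  node 47: 0 child(ren)
Matching nodes: [33, 6, 26, 21, 45, 37]
Count of internal (non-leaf) nodes: 6


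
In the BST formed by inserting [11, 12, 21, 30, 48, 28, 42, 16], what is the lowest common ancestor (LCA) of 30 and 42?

Tree insertion order: [11, 12, 21, 30, 48, 28, 42, 16]
Tree (level-order array): [11, None, 12, None, 21, 16, 30, None, None, 28, 48, None, None, 42]
In a BST, the LCA of p=30, q=42 is the first node v on the
root-to-leaf path with p <= v <= q (go left if both < v, right if both > v).
Walk from root:
  at 11: both 30 and 42 > 11, go right
  at 12: both 30 and 42 > 12, go right
  at 21: both 30 and 42 > 21, go right
  at 30: 30 <= 30 <= 42, this is the LCA
LCA = 30


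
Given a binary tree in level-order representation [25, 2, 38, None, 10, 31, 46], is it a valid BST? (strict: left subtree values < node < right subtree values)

Level-order array: [25, 2, 38, None, 10, 31, 46]
Validate using subtree bounds (lo, hi): at each node, require lo < value < hi,
then recurse left with hi=value and right with lo=value.
Preorder trace (stopping at first violation):
  at node 25 with bounds (-inf, +inf): OK
  at node 2 with bounds (-inf, 25): OK
  at node 10 with bounds (2, 25): OK
  at node 38 with bounds (25, +inf): OK
  at node 31 with bounds (25, 38): OK
  at node 46 with bounds (38, +inf): OK
No violation found at any node.
Result: Valid BST


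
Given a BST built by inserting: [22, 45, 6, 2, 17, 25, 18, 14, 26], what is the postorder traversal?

Tree insertion order: [22, 45, 6, 2, 17, 25, 18, 14, 26]
Tree (level-order array): [22, 6, 45, 2, 17, 25, None, None, None, 14, 18, None, 26]
Postorder traversal: [2, 14, 18, 17, 6, 26, 25, 45, 22]


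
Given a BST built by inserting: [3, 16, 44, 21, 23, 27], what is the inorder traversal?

Tree insertion order: [3, 16, 44, 21, 23, 27]
Tree (level-order array): [3, None, 16, None, 44, 21, None, None, 23, None, 27]
Inorder traversal: [3, 16, 21, 23, 27, 44]


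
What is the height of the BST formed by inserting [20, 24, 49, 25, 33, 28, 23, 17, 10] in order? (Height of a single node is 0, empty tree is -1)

Insertion order: [20, 24, 49, 25, 33, 28, 23, 17, 10]
Tree (level-order array): [20, 17, 24, 10, None, 23, 49, None, None, None, None, 25, None, None, 33, 28]
Compute height bottom-up (empty subtree = -1):
  height(10) = 1 + max(-1, -1) = 0
  height(17) = 1 + max(0, -1) = 1
  height(23) = 1 + max(-1, -1) = 0
  height(28) = 1 + max(-1, -1) = 0
  height(33) = 1 + max(0, -1) = 1
  height(25) = 1 + max(-1, 1) = 2
  height(49) = 1 + max(2, -1) = 3
  height(24) = 1 + max(0, 3) = 4
  height(20) = 1 + max(1, 4) = 5
Height = 5


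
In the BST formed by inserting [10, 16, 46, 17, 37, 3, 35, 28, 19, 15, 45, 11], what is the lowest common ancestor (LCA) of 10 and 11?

Tree insertion order: [10, 16, 46, 17, 37, 3, 35, 28, 19, 15, 45, 11]
Tree (level-order array): [10, 3, 16, None, None, 15, 46, 11, None, 17, None, None, None, None, 37, 35, 45, 28, None, None, None, 19]
In a BST, the LCA of p=10, q=11 is the first node v on the
root-to-leaf path with p <= v <= q (go left if both < v, right if both > v).
Walk from root:
  at 10: 10 <= 10 <= 11, this is the LCA
LCA = 10


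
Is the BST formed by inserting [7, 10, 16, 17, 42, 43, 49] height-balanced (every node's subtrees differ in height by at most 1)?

Tree (level-order array): [7, None, 10, None, 16, None, 17, None, 42, None, 43, None, 49]
Definition: a tree is height-balanced if, at every node, |h(left) - h(right)| <= 1 (empty subtree has height -1).
Bottom-up per-node check:
  node 49: h_left=-1, h_right=-1, diff=0 [OK], height=0
  node 43: h_left=-1, h_right=0, diff=1 [OK], height=1
  node 42: h_left=-1, h_right=1, diff=2 [FAIL (|-1-1|=2 > 1)], height=2
  node 17: h_left=-1, h_right=2, diff=3 [FAIL (|-1-2|=3 > 1)], height=3
  node 16: h_left=-1, h_right=3, diff=4 [FAIL (|-1-3|=4 > 1)], height=4
  node 10: h_left=-1, h_right=4, diff=5 [FAIL (|-1-4|=5 > 1)], height=5
  node 7: h_left=-1, h_right=5, diff=6 [FAIL (|-1-5|=6 > 1)], height=6
Node 42 violates the condition: |-1 - 1| = 2 > 1.
Result: Not balanced


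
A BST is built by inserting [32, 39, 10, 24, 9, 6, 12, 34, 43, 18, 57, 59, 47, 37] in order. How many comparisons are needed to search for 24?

Search path for 24: 32 -> 10 -> 24
Found: True
Comparisons: 3


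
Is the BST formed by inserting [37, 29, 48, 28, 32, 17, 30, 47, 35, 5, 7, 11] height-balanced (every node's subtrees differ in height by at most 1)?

Tree (level-order array): [37, 29, 48, 28, 32, 47, None, 17, None, 30, 35, None, None, 5, None, None, None, None, None, None, 7, None, 11]
Definition: a tree is height-balanced if, at every node, |h(left) - h(right)| <= 1 (empty subtree has height -1).
Bottom-up per-node check:
  node 11: h_left=-1, h_right=-1, diff=0 [OK], height=0
  node 7: h_left=-1, h_right=0, diff=1 [OK], height=1
  node 5: h_left=-1, h_right=1, diff=2 [FAIL (|-1-1|=2 > 1)], height=2
  node 17: h_left=2, h_right=-1, diff=3 [FAIL (|2--1|=3 > 1)], height=3
  node 28: h_left=3, h_right=-1, diff=4 [FAIL (|3--1|=4 > 1)], height=4
  node 30: h_left=-1, h_right=-1, diff=0 [OK], height=0
  node 35: h_left=-1, h_right=-1, diff=0 [OK], height=0
  node 32: h_left=0, h_right=0, diff=0 [OK], height=1
  node 29: h_left=4, h_right=1, diff=3 [FAIL (|4-1|=3 > 1)], height=5
  node 47: h_left=-1, h_right=-1, diff=0 [OK], height=0
  node 48: h_left=0, h_right=-1, diff=1 [OK], height=1
  node 37: h_left=5, h_right=1, diff=4 [FAIL (|5-1|=4 > 1)], height=6
Node 5 violates the condition: |-1 - 1| = 2 > 1.
Result: Not balanced


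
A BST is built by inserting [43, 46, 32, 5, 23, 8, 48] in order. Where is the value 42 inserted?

Starting tree (level order): [43, 32, 46, 5, None, None, 48, None, 23, None, None, 8]
Insertion path: 43 -> 32
Result: insert 42 as right child of 32
Final tree (level order): [43, 32, 46, 5, 42, None, 48, None, 23, None, None, None, None, 8]


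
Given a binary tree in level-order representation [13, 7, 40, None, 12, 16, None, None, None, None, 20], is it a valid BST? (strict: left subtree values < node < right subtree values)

Level-order array: [13, 7, 40, None, 12, 16, None, None, None, None, 20]
Validate using subtree bounds (lo, hi): at each node, require lo < value < hi,
then recurse left with hi=value and right with lo=value.
Preorder trace (stopping at first violation):
  at node 13 with bounds (-inf, +inf): OK
  at node 7 with bounds (-inf, 13): OK
  at node 12 with bounds (7, 13): OK
  at node 40 with bounds (13, +inf): OK
  at node 16 with bounds (13, 40): OK
  at node 20 with bounds (16, 40): OK
No violation found at any node.
Result: Valid BST


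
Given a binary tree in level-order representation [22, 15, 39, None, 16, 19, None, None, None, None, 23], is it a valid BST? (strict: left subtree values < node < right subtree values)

Level-order array: [22, 15, 39, None, 16, 19, None, None, None, None, 23]
Validate using subtree bounds (lo, hi): at each node, require lo < value < hi,
then recurse left with hi=value and right with lo=value.
Preorder trace (stopping at first violation):
  at node 22 with bounds (-inf, +inf): OK
  at node 15 with bounds (-inf, 22): OK
  at node 16 with bounds (15, 22): OK
  at node 39 with bounds (22, +inf): OK
  at node 19 with bounds (22, 39): VIOLATION
Node 19 violates its bound: not (22 < 19 < 39).
Result: Not a valid BST


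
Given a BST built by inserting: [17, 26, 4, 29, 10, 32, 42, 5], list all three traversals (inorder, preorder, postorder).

Tree insertion order: [17, 26, 4, 29, 10, 32, 42, 5]
Tree (level-order array): [17, 4, 26, None, 10, None, 29, 5, None, None, 32, None, None, None, 42]
Inorder (L, root, R): [4, 5, 10, 17, 26, 29, 32, 42]
Preorder (root, L, R): [17, 4, 10, 5, 26, 29, 32, 42]
Postorder (L, R, root): [5, 10, 4, 42, 32, 29, 26, 17]


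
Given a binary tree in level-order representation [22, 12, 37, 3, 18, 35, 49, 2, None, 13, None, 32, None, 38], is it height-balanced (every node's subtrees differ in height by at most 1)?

Tree (level-order array): [22, 12, 37, 3, 18, 35, 49, 2, None, 13, None, 32, None, 38]
Definition: a tree is height-balanced if, at every node, |h(left) - h(right)| <= 1 (empty subtree has height -1).
Bottom-up per-node check:
  node 2: h_left=-1, h_right=-1, diff=0 [OK], height=0
  node 3: h_left=0, h_right=-1, diff=1 [OK], height=1
  node 13: h_left=-1, h_right=-1, diff=0 [OK], height=0
  node 18: h_left=0, h_right=-1, diff=1 [OK], height=1
  node 12: h_left=1, h_right=1, diff=0 [OK], height=2
  node 32: h_left=-1, h_right=-1, diff=0 [OK], height=0
  node 35: h_left=0, h_right=-1, diff=1 [OK], height=1
  node 38: h_left=-1, h_right=-1, diff=0 [OK], height=0
  node 49: h_left=0, h_right=-1, diff=1 [OK], height=1
  node 37: h_left=1, h_right=1, diff=0 [OK], height=2
  node 22: h_left=2, h_right=2, diff=0 [OK], height=3
All nodes satisfy the balance condition.
Result: Balanced


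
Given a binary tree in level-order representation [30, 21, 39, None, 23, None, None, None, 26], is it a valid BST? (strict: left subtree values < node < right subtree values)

Level-order array: [30, 21, 39, None, 23, None, None, None, 26]
Validate using subtree bounds (lo, hi): at each node, require lo < value < hi,
then recurse left with hi=value and right with lo=value.
Preorder trace (stopping at first violation):
  at node 30 with bounds (-inf, +inf): OK
  at node 21 with bounds (-inf, 30): OK
  at node 23 with bounds (21, 30): OK
  at node 26 with bounds (23, 30): OK
  at node 39 with bounds (30, +inf): OK
No violation found at any node.
Result: Valid BST


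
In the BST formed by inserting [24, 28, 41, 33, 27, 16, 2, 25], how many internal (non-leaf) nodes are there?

Tree built from: [24, 28, 41, 33, 27, 16, 2, 25]
Tree (level-order array): [24, 16, 28, 2, None, 27, 41, None, None, 25, None, 33]
Rule: An internal node has at least one child.
Per-node child counts:
  node 24: 2 child(ren)
  node 16: 1 child(ren)
  node 2: 0 child(ren)
  node 28: 2 child(ren)
  node 27: 1 child(ren)
  node 25: 0 child(ren)
  node 41: 1 child(ren)
  node 33: 0 child(ren)
Matching nodes: [24, 16, 28, 27, 41]
Count of internal (non-leaf) nodes: 5


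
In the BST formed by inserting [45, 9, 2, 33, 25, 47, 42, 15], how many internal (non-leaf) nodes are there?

Tree built from: [45, 9, 2, 33, 25, 47, 42, 15]
Tree (level-order array): [45, 9, 47, 2, 33, None, None, None, None, 25, 42, 15]
Rule: An internal node has at least one child.
Per-node child counts:
  node 45: 2 child(ren)
  node 9: 2 child(ren)
  node 2: 0 child(ren)
  node 33: 2 child(ren)
  node 25: 1 child(ren)
  node 15: 0 child(ren)
  node 42: 0 child(ren)
  node 47: 0 child(ren)
Matching nodes: [45, 9, 33, 25]
Count of internal (non-leaf) nodes: 4


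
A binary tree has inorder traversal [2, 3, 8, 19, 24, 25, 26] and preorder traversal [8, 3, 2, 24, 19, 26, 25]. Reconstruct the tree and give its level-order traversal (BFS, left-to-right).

Inorder:  [2, 3, 8, 19, 24, 25, 26]
Preorder: [8, 3, 2, 24, 19, 26, 25]
Algorithm: preorder visits root first, so consume preorder in order;
for each root, split the current inorder slice at that value into
left-subtree inorder and right-subtree inorder, then recurse.
Recursive splits:
  root=8; inorder splits into left=[2, 3], right=[19, 24, 25, 26]
  root=3; inorder splits into left=[2], right=[]
  root=2; inorder splits into left=[], right=[]
  root=24; inorder splits into left=[19], right=[25, 26]
  root=19; inorder splits into left=[], right=[]
  root=26; inorder splits into left=[25], right=[]
  root=25; inorder splits into left=[], right=[]
Reconstructed level-order: [8, 3, 24, 2, 19, 26, 25]


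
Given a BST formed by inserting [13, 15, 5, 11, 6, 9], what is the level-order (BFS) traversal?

Tree insertion order: [13, 15, 5, 11, 6, 9]
Tree (level-order array): [13, 5, 15, None, 11, None, None, 6, None, None, 9]
BFS from the root, enqueuing left then right child of each popped node:
  queue [13] -> pop 13, enqueue [5, 15], visited so far: [13]
  queue [5, 15] -> pop 5, enqueue [11], visited so far: [13, 5]
  queue [15, 11] -> pop 15, enqueue [none], visited so far: [13, 5, 15]
  queue [11] -> pop 11, enqueue [6], visited so far: [13, 5, 15, 11]
  queue [6] -> pop 6, enqueue [9], visited so far: [13, 5, 15, 11, 6]
  queue [9] -> pop 9, enqueue [none], visited so far: [13, 5, 15, 11, 6, 9]
Result: [13, 5, 15, 11, 6, 9]


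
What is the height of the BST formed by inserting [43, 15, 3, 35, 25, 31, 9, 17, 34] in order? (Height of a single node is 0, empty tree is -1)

Insertion order: [43, 15, 3, 35, 25, 31, 9, 17, 34]
Tree (level-order array): [43, 15, None, 3, 35, None, 9, 25, None, None, None, 17, 31, None, None, None, 34]
Compute height bottom-up (empty subtree = -1):
  height(9) = 1 + max(-1, -1) = 0
  height(3) = 1 + max(-1, 0) = 1
  height(17) = 1 + max(-1, -1) = 0
  height(34) = 1 + max(-1, -1) = 0
  height(31) = 1 + max(-1, 0) = 1
  height(25) = 1 + max(0, 1) = 2
  height(35) = 1 + max(2, -1) = 3
  height(15) = 1 + max(1, 3) = 4
  height(43) = 1 + max(4, -1) = 5
Height = 5


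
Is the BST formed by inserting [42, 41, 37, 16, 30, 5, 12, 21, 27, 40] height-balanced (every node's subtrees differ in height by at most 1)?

Tree (level-order array): [42, 41, None, 37, None, 16, 40, 5, 30, None, None, None, 12, 21, None, None, None, None, 27]
Definition: a tree is height-balanced if, at every node, |h(left) - h(right)| <= 1 (empty subtree has height -1).
Bottom-up per-node check:
  node 12: h_left=-1, h_right=-1, diff=0 [OK], height=0
  node 5: h_left=-1, h_right=0, diff=1 [OK], height=1
  node 27: h_left=-1, h_right=-1, diff=0 [OK], height=0
  node 21: h_left=-1, h_right=0, diff=1 [OK], height=1
  node 30: h_left=1, h_right=-1, diff=2 [FAIL (|1--1|=2 > 1)], height=2
  node 16: h_left=1, h_right=2, diff=1 [OK], height=3
  node 40: h_left=-1, h_right=-1, diff=0 [OK], height=0
  node 37: h_left=3, h_right=0, diff=3 [FAIL (|3-0|=3 > 1)], height=4
  node 41: h_left=4, h_right=-1, diff=5 [FAIL (|4--1|=5 > 1)], height=5
  node 42: h_left=5, h_right=-1, diff=6 [FAIL (|5--1|=6 > 1)], height=6
Node 30 violates the condition: |1 - -1| = 2 > 1.
Result: Not balanced


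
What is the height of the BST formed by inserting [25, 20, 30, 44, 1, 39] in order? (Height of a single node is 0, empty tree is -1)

Insertion order: [25, 20, 30, 44, 1, 39]
Tree (level-order array): [25, 20, 30, 1, None, None, 44, None, None, 39]
Compute height bottom-up (empty subtree = -1):
  height(1) = 1 + max(-1, -1) = 0
  height(20) = 1 + max(0, -1) = 1
  height(39) = 1 + max(-1, -1) = 0
  height(44) = 1 + max(0, -1) = 1
  height(30) = 1 + max(-1, 1) = 2
  height(25) = 1 + max(1, 2) = 3
Height = 3


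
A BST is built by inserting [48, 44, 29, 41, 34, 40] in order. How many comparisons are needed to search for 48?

Search path for 48: 48
Found: True
Comparisons: 1


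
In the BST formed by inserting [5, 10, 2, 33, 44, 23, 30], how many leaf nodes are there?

Tree built from: [5, 10, 2, 33, 44, 23, 30]
Tree (level-order array): [5, 2, 10, None, None, None, 33, 23, 44, None, 30]
Rule: A leaf has 0 children.
Per-node child counts:
  node 5: 2 child(ren)
  node 2: 0 child(ren)
  node 10: 1 child(ren)
  node 33: 2 child(ren)
  node 23: 1 child(ren)
  node 30: 0 child(ren)
  node 44: 0 child(ren)
Matching nodes: [2, 30, 44]
Count of leaf nodes: 3


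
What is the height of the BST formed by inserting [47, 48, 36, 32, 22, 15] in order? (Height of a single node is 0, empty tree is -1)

Insertion order: [47, 48, 36, 32, 22, 15]
Tree (level-order array): [47, 36, 48, 32, None, None, None, 22, None, 15]
Compute height bottom-up (empty subtree = -1):
  height(15) = 1 + max(-1, -1) = 0
  height(22) = 1 + max(0, -1) = 1
  height(32) = 1 + max(1, -1) = 2
  height(36) = 1 + max(2, -1) = 3
  height(48) = 1 + max(-1, -1) = 0
  height(47) = 1 + max(3, 0) = 4
Height = 4


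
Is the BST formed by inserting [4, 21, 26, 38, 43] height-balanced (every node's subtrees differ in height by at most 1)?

Tree (level-order array): [4, None, 21, None, 26, None, 38, None, 43]
Definition: a tree is height-balanced if, at every node, |h(left) - h(right)| <= 1 (empty subtree has height -1).
Bottom-up per-node check:
  node 43: h_left=-1, h_right=-1, diff=0 [OK], height=0
  node 38: h_left=-1, h_right=0, diff=1 [OK], height=1
  node 26: h_left=-1, h_right=1, diff=2 [FAIL (|-1-1|=2 > 1)], height=2
  node 21: h_left=-1, h_right=2, diff=3 [FAIL (|-1-2|=3 > 1)], height=3
  node 4: h_left=-1, h_right=3, diff=4 [FAIL (|-1-3|=4 > 1)], height=4
Node 26 violates the condition: |-1 - 1| = 2 > 1.
Result: Not balanced


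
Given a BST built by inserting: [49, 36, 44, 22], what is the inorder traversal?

Tree insertion order: [49, 36, 44, 22]
Tree (level-order array): [49, 36, None, 22, 44]
Inorder traversal: [22, 36, 44, 49]


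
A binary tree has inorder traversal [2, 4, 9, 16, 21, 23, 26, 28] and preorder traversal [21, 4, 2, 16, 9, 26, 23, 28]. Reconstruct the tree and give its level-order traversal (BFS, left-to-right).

Inorder:  [2, 4, 9, 16, 21, 23, 26, 28]
Preorder: [21, 4, 2, 16, 9, 26, 23, 28]
Algorithm: preorder visits root first, so consume preorder in order;
for each root, split the current inorder slice at that value into
left-subtree inorder and right-subtree inorder, then recurse.
Recursive splits:
  root=21; inorder splits into left=[2, 4, 9, 16], right=[23, 26, 28]
  root=4; inorder splits into left=[2], right=[9, 16]
  root=2; inorder splits into left=[], right=[]
  root=16; inorder splits into left=[9], right=[]
  root=9; inorder splits into left=[], right=[]
  root=26; inorder splits into left=[23], right=[28]
  root=23; inorder splits into left=[], right=[]
  root=28; inorder splits into left=[], right=[]
Reconstructed level-order: [21, 4, 26, 2, 16, 23, 28, 9]


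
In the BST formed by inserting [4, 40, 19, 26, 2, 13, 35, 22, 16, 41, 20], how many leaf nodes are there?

Tree built from: [4, 40, 19, 26, 2, 13, 35, 22, 16, 41, 20]
Tree (level-order array): [4, 2, 40, None, None, 19, 41, 13, 26, None, None, None, 16, 22, 35, None, None, 20]
Rule: A leaf has 0 children.
Per-node child counts:
  node 4: 2 child(ren)
  node 2: 0 child(ren)
  node 40: 2 child(ren)
  node 19: 2 child(ren)
  node 13: 1 child(ren)
  node 16: 0 child(ren)
  node 26: 2 child(ren)
  node 22: 1 child(ren)
  node 20: 0 child(ren)
  node 35: 0 child(ren)
  node 41: 0 child(ren)
Matching nodes: [2, 16, 20, 35, 41]
Count of leaf nodes: 5


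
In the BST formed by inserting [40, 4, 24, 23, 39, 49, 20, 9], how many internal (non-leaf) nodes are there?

Tree built from: [40, 4, 24, 23, 39, 49, 20, 9]
Tree (level-order array): [40, 4, 49, None, 24, None, None, 23, 39, 20, None, None, None, 9]
Rule: An internal node has at least one child.
Per-node child counts:
  node 40: 2 child(ren)
  node 4: 1 child(ren)
  node 24: 2 child(ren)
  node 23: 1 child(ren)
  node 20: 1 child(ren)
  node 9: 0 child(ren)
  node 39: 0 child(ren)
  node 49: 0 child(ren)
Matching nodes: [40, 4, 24, 23, 20]
Count of internal (non-leaf) nodes: 5


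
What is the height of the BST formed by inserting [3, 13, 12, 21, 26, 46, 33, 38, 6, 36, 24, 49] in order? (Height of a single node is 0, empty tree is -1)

Insertion order: [3, 13, 12, 21, 26, 46, 33, 38, 6, 36, 24, 49]
Tree (level-order array): [3, None, 13, 12, 21, 6, None, None, 26, None, None, 24, 46, None, None, 33, 49, None, 38, None, None, 36]
Compute height bottom-up (empty subtree = -1):
  height(6) = 1 + max(-1, -1) = 0
  height(12) = 1 + max(0, -1) = 1
  height(24) = 1 + max(-1, -1) = 0
  height(36) = 1 + max(-1, -1) = 0
  height(38) = 1 + max(0, -1) = 1
  height(33) = 1 + max(-1, 1) = 2
  height(49) = 1 + max(-1, -1) = 0
  height(46) = 1 + max(2, 0) = 3
  height(26) = 1 + max(0, 3) = 4
  height(21) = 1 + max(-1, 4) = 5
  height(13) = 1 + max(1, 5) = 6
  height(3) = 1 + max(-1, 6) = 7
Height = 7


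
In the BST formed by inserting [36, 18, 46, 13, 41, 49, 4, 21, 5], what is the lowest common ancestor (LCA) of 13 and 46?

Tree insertion order: [36, 18, 46, 13, 41, 49, 4, 21, 5]
Tree (level-order array): [36, 18, 46, 13, 21, 41, 49, 4, None, None, None, None, None, None, None, None, 5]
In a BST, the LCA of p=13, q=46 is the first node v on the
root-to-leaf path with p <= v <= q (go left if both < v, right if both > v).
Walk from root:
  at 36: 13 <= 36 <= 46, this is the LCA
LCA = 36


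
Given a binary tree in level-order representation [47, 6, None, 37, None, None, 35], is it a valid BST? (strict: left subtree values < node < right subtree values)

Level-order array: [47, 6, None, 37, None, None, 35]
Validate using subtree bounds (lo, hi): at each node, require lo < value < hi,
then recurse left with hi=value and right with lo=value.
Preorder trace (stopping at first violation):
  at node 47 with bounds (-inf, +inf): OK
  at node 6 with bounds (-inf, 47): OK
  at node 37 with bounds (-inf, 6): VIOLATION
Node 37 violates its bound: not (-inf < 37 < 6).
Result: Not a valid BST


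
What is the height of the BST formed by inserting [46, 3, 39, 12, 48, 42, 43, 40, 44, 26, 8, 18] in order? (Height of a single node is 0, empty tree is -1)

Insertion order: [46, 3, 39, 12, 48, 42, 43, 40, 44, 26, 8, 18]
Tree (level-order array): [46, 3, 48, None, 39, None, None, 12, 42, 8, 26, 40, 43, None, None, 18, None, None, None, None, 44]
Compute height bottom-up (empty subtree = -1):
  height(8) = 1 + max(-1, -1) = 0
  height(18) = 1 + max(-1, -1) = 0
  height(26) = 1 + max(0, -1) = 1
  height(12) = 1 + max(0, 1) = 2
  height(40) = 1 + max(-1, -1) = 0
  height(44) = 1 + max(-1, -1) = 0
  height(43) = 1 + max(-1, 0) = 1
  height(42) = 1 + max(0, 1) = 2
  height(39) = 1 + max(2, 2) = 3
  height(3) = 1 + max(-1, 3) = 4
  height(48) = 1 + max(-1, -1) = 0
  height(46) = 1 + max(4, 0) = 5
Height = 5


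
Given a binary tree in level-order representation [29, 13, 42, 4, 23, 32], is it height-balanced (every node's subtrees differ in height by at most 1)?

Tree (level-order array): [29, 13, 42, 4, 23, 32]
Definition: a tree is height-balanced if, at every node, |h(left) - h(right)| <= 1 (empty subtree has height -1).
Bottom-up per-node check:
  node 4: h_left=-1, h_right=-1, diff=0 [OK], height=0
  node 23: h_left=-1, h_right=-1, diff=0 [OK], height=0
  node 13: h_left=0, h_right=0, diff=0 [OK], height=1
  node 32: h_left=-1, h_right=-1, diff=0 [OK], height=0
  node 42: h_left=0, h_right=-1, diff=1 [OK], height=1
  node 29: h_left=1, h_right=1, diff=0 [OK], height=2
All nodes satisfy the balance condition.
Result: Balanced


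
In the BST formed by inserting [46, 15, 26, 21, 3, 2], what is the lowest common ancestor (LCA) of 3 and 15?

Tree insertion order: [46, 15, 26, 21, 3, 2]
Tree (level-order array): [46, 15, None, 3, 26, 2, None, 21]
In a BST, the LCA of p=3, q=15 is the first node v on the
root-to-leaf path with p <= v <= q (go left if both < v, right if both > v).
Walk from root:
  at 46: both 3 and 15 < 46, go left
  at 15: 3 <= 15 <= 15, this is the LCA
LCA = 15


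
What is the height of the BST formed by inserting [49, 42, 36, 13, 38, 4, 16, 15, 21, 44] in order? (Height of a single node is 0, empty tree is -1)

Insertion order: [49, 42, 36, 13, 38, 4, 16, 15, 21, 44]
Tree (level-order array): [49, 42, None, 36, 44, 13, 38, None, None, 4, 16, None, None, None, None, 15, 21]
Compute height bottom-up (empty subtree = -1):
  height(4) = 1 + max(-1, -1) = 0
  height(15) = 1 + max(-1, -1) = 0
  height(21) = 1 + max(-1, -1) = 0
  height(16) = 1 + max(0, 0) = 1
  height(13) = 1 + max(0, 1) = 2
  height(38) = 1 + max(-1, -1) = 0
  height(36) = 1 + max(2, 0) = 3
  height(44) = 1 + max(-1, -1) = 0
  height(42) = 1 + max(3, 0) = 4
  height(49) = 1 + max(4, -1) = 5
Height = 5


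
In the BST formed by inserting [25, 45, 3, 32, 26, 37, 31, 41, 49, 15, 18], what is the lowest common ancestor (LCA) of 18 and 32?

Tree insertion order: [25, 45, 3, 32, 26, 37, 31, 41, 49, 15, 18]
Tree (level-order array): [25, 3, 45, None, 15, 32, 49, None, 18, 26, 37, None, None, None, None, None, 31, None, 41]
In a BST, the LCA of p=18, q=32 is the first node v on the
root-to-leaf path with p <= v <= q (go left if both < v, right if both > v).
Walk from root:
  at 25: 18 <= 25 <= 32, this is the LCA
LCA = 25


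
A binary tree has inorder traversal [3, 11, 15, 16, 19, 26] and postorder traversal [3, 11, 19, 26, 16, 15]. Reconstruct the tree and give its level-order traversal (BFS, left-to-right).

Inorder:   [3, 11, 15, 16, 19, 26]
Postorder: [3, 11, 19, 26, 16, 15]
Algorithm: postorder visits root last, so walk postorder right-to-left;
each value is the root of the current inorder slice — split it at that
value, recurse on the right subtree first, then the left.
Recursive splits:
  root=15; inorder splits into left=[3, 11], right=[16, 19, 26]
  root=16; inorder splits into left=[], right=[19, 26]
  root=26; inorder splits into left=[19], right=[]
  root=19; inorder splits into left=[], right=[]
  root=11; inorder splits into left=[3], right=[]
  root=3; inorder splits into left=[], right=[]
Reconstructed level-order: [15, 11, 16, 3, 26, 19]


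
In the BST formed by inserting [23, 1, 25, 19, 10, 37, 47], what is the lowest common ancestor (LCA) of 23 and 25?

Tree insertion order: [23, 1, 25, 19, 10, 37, 47]
Tree (level-order array): [23, 1, 25, None, 19, None, 37, 10, None, None, 47]
In a BST, the LCA of p=23, q=25 is the first node v on the
root-to-leaf path with p <= v <= q (go left if both < v, right if both > v).
Walk from root:
  at 23: 23 <= 23 <= 25, this is the LCA
LCA = 23


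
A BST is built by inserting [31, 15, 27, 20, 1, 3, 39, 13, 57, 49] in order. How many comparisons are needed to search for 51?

Search path for 51: 31 -> 39 -> 57 -> 49
Found: False
Comparisons: 4


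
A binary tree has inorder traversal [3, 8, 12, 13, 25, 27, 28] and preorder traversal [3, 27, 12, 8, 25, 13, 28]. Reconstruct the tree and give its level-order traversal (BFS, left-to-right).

Inorder:  [3, 8, 12, 13, 25, 27, 28]
Preorder: [3, 27, 12, 8, 25, 13, 28]
Algorithm: preorder visits root first, so consume preorder in order;
for each root, split the current inorder slice at that value into
left-subtree inorder and right-subtree inorder, then recurse.
Recursive splits:
  root=3; inorder splits into left=[], right=[8, 12, 13, 25, 27, 28]
  root=27; inorder splits into left=[8, 12, 13, 25], right=[28]
  root=12; inorder splits into left=[8], right=[13, 25]
  root=8; inorder splits into left=[], right=[]
  root=25; inorder splits into left=[13], right=[]
  root=13; inorder splits into left=[], right=[]
  root=28; inorder splits into left=[], right=[]
Reconstructed level-order: [3, 27, 12, 28, 8, 25, 13]


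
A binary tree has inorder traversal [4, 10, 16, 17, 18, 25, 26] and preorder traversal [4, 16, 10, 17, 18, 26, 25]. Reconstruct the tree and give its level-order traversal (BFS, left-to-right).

Inorder:  [4, 10, 16, 17, 18, 25, 26]
Preorder: [4, 16, 10, 17, 18, 26, 25]
Algorithm: preorder visits root first, so consume preorder in order;
for each root, split the current inorder slice at that value into
left-subtree inorder and right-subtree inorder, then recurse.
Recursive splits:
  root=4; inorder splits into left=[], right=[10, 16, 17, 18, 25, 26]
  root=16; inorder splits into left=[10], right=[17, 18, 25, 26]
  root=10; inorder splits into left=[], right=[]
  root=17; inorder splits into left=[], right=[18, 25, 26]
  root=18; inorder splits into left=[], right=[25, 26]
  root=26; inorder splits into left=[25], right=[]
  root=25; inorder splits into left=[], right=[]
Reconstructed level-order: [4, 16, 10, 17, 18, 26, 25]


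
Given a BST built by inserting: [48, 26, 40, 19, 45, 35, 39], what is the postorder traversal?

Tree insertion order: [48, 26, 40, 19, 45, 35, 39]
Tree (level-order array): [48, 26, None, 19, 40, None, None, 35, 45, None, 39]
Postorder traversal: [19, 39, 35, 45, 40, 26, 48]


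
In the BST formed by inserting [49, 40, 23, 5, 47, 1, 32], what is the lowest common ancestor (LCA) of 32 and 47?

Tree insertion order: [49, 40, 23, 5, 47, 1, 32]
Tree (level-order array): [49, 40, None, 23, 47, 5, 32, None, None, 1]
In a BST, the LCA of p=32, q=47 is the first node v on the
root-to-leaf path with p <= v <= q (go left if both < v, right if both > v).
Walk from root:
  at 49: both 32 and 47 < 49, go left
  at 40: 32 <= 40 <= 47, this is the LCA
LCA = 40


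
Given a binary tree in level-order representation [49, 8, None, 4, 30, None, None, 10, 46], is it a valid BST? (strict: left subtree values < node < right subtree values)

Level-order array: [49, 8, None, 4, 30, None, None, 10, 46]
Validate using subtree bounds (lo, hi): at each node, require lo < value < hi,
then recurse left with hi=value and right with lo=value.
Preorder trace (stopping at first violation):
  at node 49 with bounds (-inf, +inf): OK
  at node 8 with bounds (-inf, 49): OK
  at node 4 with bounds (-inf, 8): OK
  at node 30 with bounds (8, 49): OK
  at node 10 with bounds (8, 30): OK
  at node 46 with bounds (30, 49): OK
No violation found at any node.
Result: Valid BST


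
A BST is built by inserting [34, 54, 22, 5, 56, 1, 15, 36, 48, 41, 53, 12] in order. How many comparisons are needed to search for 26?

Search path for 26: 34 -> 22
Found: False
Comparisons: 2


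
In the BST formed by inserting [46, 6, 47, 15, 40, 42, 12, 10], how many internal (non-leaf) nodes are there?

Tree built from: [46, 6, 47, 15, 40, 42, 12, 10]
Tree (level-order array): [46, 6, 47, None, 15, None, None, 12, 40, 10, None, None, 42]
Rule: An internal node has at least one child.
Per-node child counts:
  node 46: 2 child(ren)
  node 6: 1 child(ren)
  node 15: 2 child(ren)
  node 12: 1 child(ren)
  node 10: 0 child(ren)
  node 40: 1 child(ren)
  node 42: 0 child(ren)
  node 47: 0 child(ren)
Matching nodes: [46, 6, 15, 12, 40]
Count of internal (non-leaf) nodes: 5


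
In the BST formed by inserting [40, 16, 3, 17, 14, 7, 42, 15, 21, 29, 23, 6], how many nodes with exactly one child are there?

Tree built from: [40, 16, 3, 17, 14, 7, 42, 15, 21, 29, 23, 6]
Tree (level-order array): [40, 16, 42, 3, 17, None, None, None, 14, None, 21, 7, 15, None, 29, 6, None, None, None, 23]
Rule: These are nodes with exactly 1 non-null child.
Per-node child counts:
  node 40: 2 child(ren)
  node 16: 2 child(ren)
  node 3: 1 child(ren)
  node 14: 2 child(ren)
  node 7: 1 child(ren)
  node 6: 0 child(ren)
  node 15: 0 child(ren)
  node 17: 1 child(ren)
  node 21: 1 child(ren)
  node 29: 1 child(ren)
  node 23: 0 child(ren)
  node 42: 0 child(ren)
Matching nodes: [3, 7, 17, 21, 29]
Count of nodes with exactly one child: 5


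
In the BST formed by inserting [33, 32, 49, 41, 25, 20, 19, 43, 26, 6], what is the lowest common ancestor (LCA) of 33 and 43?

Tree insertion order: [33, 32, 49, 41, 25, 20, 19, 43, 26, 6]
Tree (level-order array): [33, 32, 49, 25, None, 41, None, 20, 26, None, 43, 19, None, None, None, None, None, 6]
In a BST, the LCA of p=33, q=43 is the first node v on the
root-to-leaf path with p <= v <= q (go left if both < v, right if both > v).
Walk from root:
  at 33: 33 <= 33 <= 43, this is the LCA
LCA = 33


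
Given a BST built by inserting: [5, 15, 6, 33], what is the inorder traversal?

Tree insertion order: [5, 15, 6, 33]
Tree (level-order array): [5, None, 15, 6, 33]
Inorder traversal: [5, 6, 15, 33]


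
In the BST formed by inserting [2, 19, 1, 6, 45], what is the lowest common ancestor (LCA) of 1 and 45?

Tree insertion order: [2, 19, 1, 6, 45]
Tree (level-order array): [2, 1, 19, None, None, 6, 45]
In a BST, the LCA of p=1, q=45 is the first node v on the
root-to-leaf path with p <= v <= q (go left if both < v, right if both > v).
Walk from root:
  at 2: 1 <= 2 <= 45, this is the LCA
LCA = 2


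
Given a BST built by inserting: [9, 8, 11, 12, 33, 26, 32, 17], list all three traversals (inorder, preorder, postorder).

Tree insertion order: [9, 8, 11, 12, 33, 26, 32, 17]
Tree (level-order array): [9, 8, 11, None, None, None, 12, None, 33, 26, None, 17, 32]
Inorder (L, root, R): [8, 9, 11, 12, 17, 26, 32, 33]
Preorder (root, L, R): [9, 8, 11, 12, 33, 26, 17, 32]
Postorder (L, R, root): [8, 17, 32, 26, 33, 12, 11, 9]


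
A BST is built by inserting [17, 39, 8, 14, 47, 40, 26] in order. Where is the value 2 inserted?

Starting tree (level order): [17, 8, 39, None, 14, 26, 47, None, None, None, None, 40]
Insertion path: 17 -> 8
Result: insert 2 as left child of 8
Final tree (level order): [17, 8, 39, 2, 14, 26, 47, None, None, None, None, None, None, 40]


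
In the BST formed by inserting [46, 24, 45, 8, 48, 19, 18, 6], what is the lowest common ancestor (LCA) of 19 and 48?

Tree insertion order: [46, 24, 45, 8, 48, 19, 18, 6]
Tree (level-order array): [46, 24, 48, 8, 45, None, None, 6, 19, None, None, None, None, 18]
In a BST, the LCA of p=19, q=48 is the first node v on the
root-to-leaf path with p <= v <= q (go left if both < v, right if both > v).
Walk from root:
  at 46: 19 <= 46 <= 48, this is the LCA
LCA = 46


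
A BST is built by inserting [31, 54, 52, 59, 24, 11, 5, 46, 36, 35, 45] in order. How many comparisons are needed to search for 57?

Search path for 57: 31 -> 54 -> 59
Found: False
Comparisons: 3


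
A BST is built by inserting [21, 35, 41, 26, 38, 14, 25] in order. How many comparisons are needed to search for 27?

Search path for 27: 21 -> 35 -> 26
Found: False
Comparisons: 3


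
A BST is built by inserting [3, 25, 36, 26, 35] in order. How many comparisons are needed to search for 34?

Search path for 34: 3 -> 25 -> 36 -> 26 -> 35
Found: False
Comparisons: 5


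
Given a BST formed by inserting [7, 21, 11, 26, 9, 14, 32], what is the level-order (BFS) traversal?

Tree insertion order: [7, 21, 11, 26, 9, 14, 32]
Tree (level-order array): [7, None, 21, 11, 26, 9, 14, None, 32]
BFS from the root, enqueuing left then right child of each popped node:
  queue [7] -> pop 7, enqueue [21], visited so far: [7]
  queue [21] -> pop 21, enqueue [11, 26], visited so far: [7, 21]
  queue [11, 26] -> pop 11, enqueue [9, 14], visited so far: [7, 21, 11]
  queue [26, 9, 14] -> pop 26, enqueue [32], visited so far: [7, 21, 11, 26]
  queue [9, 14, 32] -> pop 9, enqueue [none], visited so far: [7, 21, 11, 26, 9]
  queue [14, 32] -> pop 14, enqueue [none], visited so far: [7, 21, 11, 26, 9, 14]
  queue [32] -> pop 32, enqueue [none], visited so far: [7, 21, 11, 26, 9, 14, 32]
Result: [7, 21, 11, 26, 9, 14, 32]


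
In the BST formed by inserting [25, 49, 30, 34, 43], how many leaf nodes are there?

Tree built from: [25, 49, 30, 34, 43]
Tree (level-order array): [25, None, 49, 30, None, None, 34, None, 43]
Rule: A leaf has 0 children.
Per-node child counts:
  node 25: 1 child(ren)
  node 49: 1 child(ren)
  node 30: 1 child(ren)
  node 34: 1 child(ren)
  node 43: 0 child(ren)
Matching nodes: [43]
Count of leaf nodes: 1


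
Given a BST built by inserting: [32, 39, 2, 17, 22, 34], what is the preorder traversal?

Tree insertion order: [32, 39, 2, 17, 22, 34]
Tree (level-order array): [32, 2, 39, None, 17, 34, None, None, 22]
Preorder traversal: [32, 2, 17, 22, 39, 34]


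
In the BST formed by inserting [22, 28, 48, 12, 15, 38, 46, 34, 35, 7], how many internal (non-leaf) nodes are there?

Tree built from: [22, 28, 48, 12, 15, 38, 46, 34, 35, 7]
Tree (level-order array): [22, 12, 28, 7, 15, None, 48, None, None, None, None, 38, None, 34, 46, None, 35]
Rule: An internal node has at least one child.
Per-node child counts:
  node 22: 2 child(ren)
  node 12: 2 child(ren)
  node 7: 0 child(ren)
  node 15: 0 child(ren)
  node 28: 1 child(ren)
  node 48: 1 child(ren)
  node 38: 2 child(ren)
  node 34: 1 child(ren)
  node 35: 0 child(ren)
  node 46: 0 child(ren)
Matching nodes: [22, 12, 28, 48, 38, 34]
Count of internal (non-leaf) nodes: 6
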